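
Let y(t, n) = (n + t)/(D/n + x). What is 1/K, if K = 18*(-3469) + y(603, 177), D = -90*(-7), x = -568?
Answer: -16651/1039744752 ≈ -1.6014e-5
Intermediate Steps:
D = 630
y(t, n) = (n + t)/(-568 + 630/n) (y(t, n) = (n + t)/(630/n - 568) = (n + t)/(-568 + 630/n))
K = -1039744752/16651 (K = 18*(-3469) + (½)*177*(177 + 603)/(315 - 284*177) = -62442 + (½)*177*780/(315 - 50268) = -62442 + (½)*177*780/(-49953) = -62442 + (½)*177*(-1/49953)*780 = -62442 - 23010/16651 = -1039744752/16651 ≈ -62443.)
1/K = 1/(-1039744752/16651) = -16651/1039744752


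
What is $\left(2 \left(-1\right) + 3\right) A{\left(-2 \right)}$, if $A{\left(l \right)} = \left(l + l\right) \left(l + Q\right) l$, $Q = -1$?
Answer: $-24$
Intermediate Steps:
$A{\left(l \right)} = 2 l^{2} \left(-1 + l\right)$ ($A{\left(l \right)} = \left(l + l\right) \left(l - 1\right) l = 2 l \left(-1 + l\right) l = 2 l^{2} \left(-1 + l\right)$)
$\left(2 \left(-1\right) + 3\right) A{\left(-2 \right)} = \left(2 \left(-1\right) + 3\right) 2 \left(-2\right)^{2} \left(-1 - 2\right) = \left(-2 + 3\right) 2 \cdot 4 \left(-3\right) = 1 \left(-24\right) = -24$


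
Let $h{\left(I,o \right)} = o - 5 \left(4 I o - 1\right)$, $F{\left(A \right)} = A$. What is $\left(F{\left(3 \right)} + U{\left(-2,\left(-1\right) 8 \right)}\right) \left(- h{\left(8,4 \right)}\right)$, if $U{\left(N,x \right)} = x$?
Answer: $-3155$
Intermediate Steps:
$h{\left(I,o \right)} = 5 + o - 20 I o$ ($h{\left(I,o \right)} = o - 5 \left(4 I o - 1\right) = o - 5 \left(-1 + 4 I o\right) = o - \left(-5 + 20 I o\right) = 5 + o - 20 I o$)
$\left(F{\left(3 \right)} + U{\left(-2,\left(-1\right) 8 \right)}\right) \left(- h{\left(8,4 \right)}\right) = \left(3 - 8\right) \left(- (5 + 4 - 160 \cdot 4)\right) = \left(3 - 8\right) \left(- (5 + 4 - 640)\right) = - 5 \left(\left(-1\right) \left(-631\right)\right) = \left(-5\right) 631 = -3155$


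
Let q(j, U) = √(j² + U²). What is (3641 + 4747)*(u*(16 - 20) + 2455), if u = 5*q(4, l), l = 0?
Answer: 19921500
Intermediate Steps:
q(j, U) = √(U² + j²)
u = 20 (u = 5*√(0² + 4²) = 5*√(0 + 16) = 5*√16 = 5*4 = 20)
(3641 + 4747)*(u*(16 - 20) + 2455) = (3641 + 4747)*(20*(16 - 20) + 2455) = 8388*(20*(-4) + 2455) = 8388*(-80 + 2455) = 8388*2375 = 19921500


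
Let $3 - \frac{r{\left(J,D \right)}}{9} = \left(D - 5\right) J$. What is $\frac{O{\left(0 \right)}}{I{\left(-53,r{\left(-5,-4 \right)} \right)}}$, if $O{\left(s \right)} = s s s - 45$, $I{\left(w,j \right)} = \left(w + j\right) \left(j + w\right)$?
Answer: $- \frac{45}{185761} \approx -0.00024225$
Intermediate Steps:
$r{\left(J,D \right)} = 27 - 9 J \left(-5 + D\right)$ ($r{\left(J,D \right)} = 27 - 9 \left(D - 5\right) J = 27 - 9 \left(-5 + D\right) J = 27 - 9 J \left(-5 + D\right)$)
$I{\left(w,j \right)} = \left(j + w\right)^{2}$ ($I{\left(w,j \right)} = \left(j + w\right) \left(j + w\right) = \left(j + w\right)^{2}$)
$O{\left(s \right)} = -45 + s^{3}$ ($O{\left(s \right)} = s^{2} s - 45 = s^{3} - 45 = -45 + s^{3}$)
$\frac{O{\left(0 \right)}}{I{\left(-53,r{\left(-5,-4 \right)} \right)}} = \frac{-45 + 0^{3}}{\left(\left(27 + 45 \left(-5\right) - \left(-36\right) \left(-5\right)\right) - 53\right)^{2}} = \frac{-45 + 0}{\left(\left(27 - 225 - 180\right) - 53\right)^{2}} = - \frac{45}{\left(-378 - 53\right)^{2}} = - \frac{45}{\left(-431\right)^{2}} = - \frac{45}{185761}$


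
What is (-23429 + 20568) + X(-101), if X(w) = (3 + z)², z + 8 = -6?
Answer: -2740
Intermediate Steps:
z = -14 (z = -8 - 6 = -14)
X(w) = 121 (X(w) = (3 - 14)² = (-11)² = 121)
(-23429 + 20568) + X(-101) = (-23429 + 20568) + 121 = -2861 + 121 = -2740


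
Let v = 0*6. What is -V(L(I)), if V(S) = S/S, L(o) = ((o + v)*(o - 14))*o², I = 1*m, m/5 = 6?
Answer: -1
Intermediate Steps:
v = 0
m = 30 (m = 5*6 = 30)
I = 30 (I = 1*30 = 30)
L(o) = o³*(-14 + o) (L(o) = ((o + 0)*(o - 14))*o² = (o*(-14 + o))*o² = o³*(-14 + o))
V(S) = 1
-V(L(I)) = -1*1 = -1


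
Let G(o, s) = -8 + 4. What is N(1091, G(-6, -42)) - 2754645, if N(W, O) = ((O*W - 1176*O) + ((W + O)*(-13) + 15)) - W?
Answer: -2769512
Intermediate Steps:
G(o, s) = -4
N(W, O) = 15 - 1189*O - 14*W + O*W (N(W, O) = ((-1176*O + O*W) + ((O + W)*(-13) + 15)) - W = ((-1176*O + O*W) + ((-13*O - 13*W) + 15)) - W = ((-1176*O + O*W) + (15 - 13*O - 13*W)) - W = (15 - 1189*O - 13*W + O*W) - W = 15 - 1189*O - 14*W + O*W)
N(1091, G(-6, -42)) - 2754645 = (15 - 1189*(-4) - 14*1091 - 4*1091) - 2754645 = (15 + 4756 - 15274 - 4364) - 2754645 = -14867 - 2754645 = -2769512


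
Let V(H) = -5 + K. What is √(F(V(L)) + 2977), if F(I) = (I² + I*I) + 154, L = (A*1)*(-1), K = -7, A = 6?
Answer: √3419 ≈ 58.472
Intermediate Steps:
L = -6 (L = (6*1)*(-1) = 6*(-1) = -6)
V(H) = -12 (V(H) = -5 - 7 = -12)
F(I) = 154 + 2*I² (F(I) = (I² + I²) + 154 = 2*I² + 154 = 154 + 2*I²)
√(F(V(L)) + 2977) = √((154 + 2*(-12)²) + 2977) = √((154 + 2*144) + 2977) = √((154 + 288) + 2977) = √(442 + 2977) = √3419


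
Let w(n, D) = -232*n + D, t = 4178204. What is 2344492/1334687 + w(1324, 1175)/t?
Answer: 9387360973177/5576594562148 ≈ 1.6833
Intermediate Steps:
w(n, D) = D - 232*n
2344492/1334687 + w(1324, 1175)/t = 2344492/1334687 + (1175 - 232*1324)/4178204 = 2344492*(1/1334687) + (1175 - 307168)*(1/4178204) = 2344492/1334687 - 305993*1/4178204 = 2344492/1334687 - 305993/4178204 = 9387360973177/5576594562148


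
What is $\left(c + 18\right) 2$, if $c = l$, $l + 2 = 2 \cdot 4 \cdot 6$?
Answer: $128$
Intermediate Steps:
$l = 46$ ($l = -2 + 2 \cdot 4 \cdot 6 = -2 + 8 \cdot 6 = -2 + 48 = 46$)
$c = 46$
$\left(c + 18\right) 2 = \left(46 + 18\right) 2 = 64 \cdot 2 = 128$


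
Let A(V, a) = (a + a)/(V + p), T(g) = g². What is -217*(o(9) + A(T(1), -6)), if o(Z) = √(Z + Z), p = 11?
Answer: 217 - 651*√2 ≈ -703.65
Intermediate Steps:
A(V, a) = 2*a/(11 + V) (A(V, a) = (a + a)/(V + 11) = (2*a)/(11 + V) = 2*a/(11 + V))
o(Z) = √2*√Z (o(Z) = √(2*Z) = √2*√Z)
-217*(o(9) + A(T(1), -6)) = -217*(√2*√9 + 2*(-6)/(11 + 1²)) = -217*(√2*3 + 2*(-6)/(11 + 1)) = -217*(3*√2 + 2*(-6)/12) = -217*(3*√2 + 2*(-6)*(1/12)) = -217*(3*√2 - 1) = -217*(-1 + 3*√2) = 217 - 651*√2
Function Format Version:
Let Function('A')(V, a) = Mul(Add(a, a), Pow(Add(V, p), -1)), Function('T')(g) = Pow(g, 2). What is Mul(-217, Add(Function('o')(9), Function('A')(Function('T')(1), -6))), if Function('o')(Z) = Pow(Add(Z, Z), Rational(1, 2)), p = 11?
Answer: Add(217, Mul(-651, Pow(2, Rational(1, 2)))) ≈ -703.65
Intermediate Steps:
Function('A')(V, a) = Mul(2, a, Pow(Add(11, V), -1)) (Function('A')(V, a) = Mul(Add(a, a), Pow(Add(V, 11), -1)) = Mul(Mul(2, a), Pow(Add(11, V), -1)) = Mul(2, a, Pow(Add(11, V), -1)))
Function('o')(Z) = Mul(Pow(2, Rational(1, 2)), Pow(Z, Rational(1, 2))) (Function('o')(Z) = Pow(Mul(2, Z), Rational(1, 2)) = Mul(Pow(2, Rational(1, 2)), Pow(Z, Rational(1, 2))))
Mul(-217, Add(Function('o')(9), Function('A')(Function('T')(1), -6))) = Mul(-217, Add(Mul(Pow(2, Rational(1, 2)), Pow(9, Rational(1, 2))), Mul(2, -6, Pow(Add(11, Pow(1, 2)), -1)))) = Mul(-217, Add(Mul(Pow(2, Rational(1, 2)), 3), Mul(2, -6, Pow(Add(11, 1), -1)))) = Mul(-217, Add(Mul(3, Pow(2, Rational(1, 2))), Mul(2, -6, Pow(12, -1)))) = Mul(-217, Add(Mul(3, Pow(2, Rational(1, 2))), Mul(2, -6, Rational(1, 12)))) = Mul(-217, Add(Mul(3, Pow(2, Rational(1, 2))), -1)) = Mul(-217, Add(-1, Mul(3, Pow(2, Rational(1, 2))))) = Add(217, Mul(-651, Pow(2, Rational(1, 2))))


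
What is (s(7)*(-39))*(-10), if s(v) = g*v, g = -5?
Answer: -13650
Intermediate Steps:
s(v) = -5*v
(s(7)*(-39))*(-10) = (-5*7*(-39))*(-10) = -35*(-39)*(-10) = 1365*(-10) = -13650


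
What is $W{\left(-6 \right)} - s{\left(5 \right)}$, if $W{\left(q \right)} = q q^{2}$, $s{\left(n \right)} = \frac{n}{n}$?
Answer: $-217$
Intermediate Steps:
$s{\left(n \right)} = 1$
$W{\left(q \right)} = q^{3}$
$W{\left(-6 \right)} - s{\left(5 \right)} = \left(-6\right)^{3} - 1 = -216 - 1 = -217$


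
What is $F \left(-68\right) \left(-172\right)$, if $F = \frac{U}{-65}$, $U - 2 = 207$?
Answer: $- \frac{2444464}{65} \approx -37607.0$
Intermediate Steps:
$U = 209$ ($U = 2 + 207 = 209$)
$F = - \frac{209}{65}$ ($F = \frac{209}{-65} = 209 \left(- \frac{1}{65}\right) = - \frac{209}{65} \approx -3.2154$)
$F \left(-68\right) \left(-172\right) = \left(- \frac{209}{65}\right) \left(-68\right) \left(-172\right) = \frac{14212}{65} \left(-172\right) = - \frac{2444464}{65}$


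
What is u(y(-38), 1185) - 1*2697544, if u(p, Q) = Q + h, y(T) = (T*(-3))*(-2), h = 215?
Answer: -2696144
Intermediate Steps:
y(T) = 6*T (y(T) = -3*T*(-2) = 6*T)
u(p, Q) = 215 + Q (u(p, Q) = Q + 215 = 215 + Q)
u(y(-38), 1185) - 1*2697544 = (215 + 1185) - 1*2697544 = 1400 - 2697544 = -2696144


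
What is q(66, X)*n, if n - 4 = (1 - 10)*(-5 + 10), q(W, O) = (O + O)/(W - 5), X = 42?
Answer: -3444/61 ≈ -56.459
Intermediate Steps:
q(W, O) = 2*O/(-5 + W) (q(W, O) = (2*O)/(-5 + W) = 2*O/(-5 + W))
n = -41 (n = 4 + (1 - 10)*(-5 + 10) = 4 - 9*5 = 4 - 45 = -41)
q(66, X)*n = (2*42/(-5 + 66))*(-41) = (2*42/61)*(-41) = (2*42*(1/61))*(-41) = (84/61)*(-41) = -3444/61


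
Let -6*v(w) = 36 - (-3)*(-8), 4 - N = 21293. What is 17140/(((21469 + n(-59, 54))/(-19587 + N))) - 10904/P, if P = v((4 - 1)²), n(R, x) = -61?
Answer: -36493639/1338 ≈ -27275.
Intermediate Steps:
N = -21289 (N = 4 - 1*21293 = 4 - 21293 = -21289)
v(w) = -2 (v(w) = -(36 - (-3)*(-8))/6 = -(36 - 1*24)/6 = -(36 - 24)/6 = -⅙*12 = -2)
P = -2
17140/(((21469 + n(-59, 54))/(-19587 + N))) - 10904/P = 17140/(((21469 - 61)/(-19587 - 21289))) - 10904/(-2) = 17140/((21408/(-40876))) - 10904*(-½) = 17140/((21408*(-1/40876))) + 5452 = 17140/(-5352/10219) + 5452 = 17140*(-10219/5352) + 5452 = -43788415/1338 + 5452 = -36493639/1338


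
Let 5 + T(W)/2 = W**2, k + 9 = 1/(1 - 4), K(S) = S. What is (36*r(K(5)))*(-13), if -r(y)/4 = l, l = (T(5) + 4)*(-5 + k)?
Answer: -1180608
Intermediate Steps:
k = -28/3 (k = -9 + 1/(1 - 4) = -9 + 1/(-3) = -9 - 1/3 = -28/3 ≈ -9.3333)
T(W) = -10 + 2*W**2
l = -1892/3 (l = ((-10 + 2*5**2) + 4)*(-5 - 28/3) = ((-10 + 2*25) + 4)*(-43/3) = ((-10 + 50) + 4)*(-43/3) = (40 + 4)*(-43/3) = 44*(-43/3) = -1892/3 ≈ -630.67)
r(y) = 7568/3 (r(y) = -4*(-1892/3) = 7568/3)
(36*r(K(5)))*(-13) = (36*(7568/3))*(-13) = 90816*(-13) = -1180608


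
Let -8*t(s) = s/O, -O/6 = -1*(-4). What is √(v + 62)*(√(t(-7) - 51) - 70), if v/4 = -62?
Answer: I*√186*(-1680 + I*√29397)/24 ≈ -97.431 - 954.67*I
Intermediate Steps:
v = -248 (v = 4*(-62) = -248)
O = -24 (O = -(-6)*(-4) = -6*4 = -24)
t(s) = s/192 (t(s) = -s/(8*(-24)) = -s*(-1)/(8*24) = -(-1)*s/192 = s/192)
√(v + 62)*(√(t(-7) - 51) - 70) = √(-248 + 62)*(√((1/192)*(-7) - 51) - 70) = √(-186)*(√(-7/192 - 51) - 70) = (I*√186)*(√(-9799/192) - 70) = (I*√186)*(I*√29397/24 - 70) = (I*√186)*(-70 + I*√29397/24) = I*√186*(-70 + I*√29397/24)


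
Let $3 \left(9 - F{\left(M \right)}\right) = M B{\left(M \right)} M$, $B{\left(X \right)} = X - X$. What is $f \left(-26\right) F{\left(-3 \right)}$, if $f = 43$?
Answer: $-10062$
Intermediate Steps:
$B{\left(X \right)} = 0$
$F{\left(M \right)} = 9$ ($F{\left(M \right)} = 9 - \frac{M 0 M}{3} = 9 - \frac{0 M}{3} = 9 - 0 = 9 + 0 = 9$)
$f \left(-26\right) F{\left(-3 \right)} = 43 \left(-26\right) 9 = \left(-1118\right) 9 = -10062$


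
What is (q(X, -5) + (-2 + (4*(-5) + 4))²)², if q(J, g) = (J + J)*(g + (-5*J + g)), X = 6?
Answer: 24336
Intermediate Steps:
q(J, g) = 2*J*(-5*J + 2*g) (q(J, g) = (2*J)*(g + (g - 5*J)) = (2*J)*(-5*J + 2*g) = 2*J*(-5*J + 2*g))
(q(X, -5) + (-2 + (4*(-5) + 4))²)² = (2*6*(-5*6 + 2*(-5)) + (-2 + (4*(-5) + 4))²)² = (2*6*(-30 - 10) + (-2 + (-20 + 4))²)² = (2*6*(-40) + (-2 - 16)²)² = (-480 + (-18)²)² = (-480 + 324)² = (-156)² = 24336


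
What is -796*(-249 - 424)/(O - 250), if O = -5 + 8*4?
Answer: -535708/223 ≈ -2402.3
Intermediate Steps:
O = 27 (O = -5 + 32 = 27)
-796*(-249 - 424)/(O - 250) = -796*(-249 - 424)/(27 - 250) = -796/((-223/(-673))) = -796/((-223*(-1/673))) = -796/223/673 = -796*673/223 = -535708/223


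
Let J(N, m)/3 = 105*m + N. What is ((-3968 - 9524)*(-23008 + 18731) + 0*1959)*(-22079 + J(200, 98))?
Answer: 541910322044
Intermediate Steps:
J(N, m) = 3*N + 315*m (J(N, m) = 3*(105*m + N) = 3*(N + 105*m) = 3*N + 315*m)
((-3968 - 9524)*(-23008 + 18731) + 0*1959)*(-22079 + J(200, 98)) = ((-3968 - 9524)*(-23008 + 18731) + 0*1959)*(-22079 + (3*200 + 315*98)) = (-13492*(-4277) + 0)*(-22079 + (600 + 30870)) = (57705284 + 0)*(-22079 + 31470) = 57705284*9391 = 541910322044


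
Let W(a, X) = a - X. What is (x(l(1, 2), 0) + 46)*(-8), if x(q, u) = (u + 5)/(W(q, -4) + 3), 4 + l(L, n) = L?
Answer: -378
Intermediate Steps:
l(L, n) = -4 + L
x(q, u) = (5 + u)/(7 + q) (x(q, u) = (u + 5)/((q - 1*(-4)) + 3) = (5 + u)/((q + 4) + 3) = (5 + u)/((4 + q) + 3) = (5 + u)/(7 + q))
(x(l(1, 2), 0) + 46)*(-8) = ((5 + 0)/(7 + (-4 + 1)) + 46)*(-8) = (5/(7 - 3) + 46)*(-8) = (5/4 + 46)*(-8) = (189/4)*(-8) = -378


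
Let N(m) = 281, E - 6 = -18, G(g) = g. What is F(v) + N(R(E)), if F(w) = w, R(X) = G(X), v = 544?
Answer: 825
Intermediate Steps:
E = -12 (E = 6 - 18 = -12)
R(X) = X
F(v) + N(R(E)) = 544 + 281 = 825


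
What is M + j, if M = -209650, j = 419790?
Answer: 210140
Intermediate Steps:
M + j = -209650 + 419790 = 210140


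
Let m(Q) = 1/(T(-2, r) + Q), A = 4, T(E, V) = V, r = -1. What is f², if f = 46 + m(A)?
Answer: 19321/9 ≈ 2146.8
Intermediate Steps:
m(Q) = 1/(-1 + Q)
f = 139/3 (f = 46 + 1/(-1 + 4) = 46 + 1/3 = 46 + ⅓ = 139/3 ≈ 46.333)
f² = (139/3)² = 19321/9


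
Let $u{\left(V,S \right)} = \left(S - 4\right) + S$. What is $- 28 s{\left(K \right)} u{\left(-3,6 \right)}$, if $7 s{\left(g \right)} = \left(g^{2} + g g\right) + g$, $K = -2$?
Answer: $-192$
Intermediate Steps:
$u{\left(V,S \right)} = -4 + 2 S$ ($u{\left(V,S \right)} = \left(-4 + S\right) + S = -4 + 2 S$)
$s{\left(g \right)} = \frac{g}{7} + \frac{2 g^{2}}{7}$ ($s{\left(g \right)} = \frac{\left(g^{2} + g g\right) + g}{7} = \frac{\left(g^{2} + g^{2}\right) + g}{7} = \frac{2 g^{2} + g}{7} = \frac{g + 2 g^{2}}{7} = \frac{g}{7} + \frac{2 g^{2}}{7}$)
$- 28 s{\left(K \right)} u{\left(-3,6 \right)} = - 28 \cdot \frac{1}{7} \left(-2\right) \left(1 + 2 \left(-2\right)\right) \left(-4 + 2 \cdot 6\right) = - 28 \cdot \frac{1}{7} \left(-2\right) \left(1 - 4\right) \left(-4 + 12\right) = - 28 \cdot \frac{1}{7} \left(-2\right) \left(-3\right) 8 = \left(-28\right) \frac{6}{7} \cdot 8 = \left(-24\right) 8 = -192$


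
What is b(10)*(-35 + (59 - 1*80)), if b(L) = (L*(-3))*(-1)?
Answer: -1680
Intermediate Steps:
b(L) = 3*L (b(L) = -3*L*(-1) = 3*L)
b(10)*(-35 + (59 - 1*80)) = (3*10)*(-35 + (59 - 1*80)) = 30*(-35 + (59 - 80)) = 30*(-35 - 21) = 30*(-56) = -1680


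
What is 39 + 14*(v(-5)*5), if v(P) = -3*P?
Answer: 1089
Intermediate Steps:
39 + 14*(v(-5)*5) = 39 + 14*(-3*(-5)*5) = 39 + 14*(15*5) = 39 + 14*75 = 39 + 1050 = 1089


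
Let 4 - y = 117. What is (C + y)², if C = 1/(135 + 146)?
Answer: 1008189504/78961 ≈ 12768.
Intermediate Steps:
y = -113 (y = 4 - 1*117 = 4 - 117 = -113)
C = 1/281 ≈ 0.0035587
(C + y)² = (1/281 - 113)² = (-31752/281)² = 1008189504/78961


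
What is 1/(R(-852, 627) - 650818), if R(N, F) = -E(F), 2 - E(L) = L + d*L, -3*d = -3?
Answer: -1/649566 ≈ -1.5395e-6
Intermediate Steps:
d = 1 (d = -⅓*(-3) = 1)
E(L) = 2 - 2*L (E(L) = 2 - (L + 1*L) = 2 - (L + L) = 2 - 2*L)
R(N, F) = -2 + 2*F (R(N, F) = -(2 - 2*F) = -2 + 2*F)
1/(R(-852, 627) - 650818) = 1/((-2 + 2*627) - 650818) = 1/((-2 + 1254) - 650818) = 1/(1252 - 650818) = 1/(-649566) = -1/649566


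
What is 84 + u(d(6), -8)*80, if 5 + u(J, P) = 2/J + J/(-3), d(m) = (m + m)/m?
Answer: -868/3 ≈ -289.33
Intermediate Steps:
d(m) = 2 (d(m) = (2*m)/m = 2)
u(J, P) = -5 + 2/J - J/3 (u(J, P) = -5 + (2/J + J/(-3)) = -5 + (2/J + J*(-⅓)) = -5 + (2/J - J/3) = -5 + 2/J - J/3)
84 + u(d(6), -8)*80 = 84 + (-5 + 2/2 - ⅓*2)*80 = 84 + (-5 + 2*(½) - ⅔)*80 = 84 + (-5 + 1 - ⅔)*80 = 84 - 14/3*80 = 84 - 1120/3 = -868/3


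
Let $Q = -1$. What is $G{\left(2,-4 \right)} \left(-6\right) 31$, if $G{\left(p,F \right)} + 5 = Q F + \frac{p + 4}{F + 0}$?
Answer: $465$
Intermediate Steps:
$G{\left(p,F \right)} = -5 - F + \frac{4 + p}{F}$ ($G{\left(p,F \right)} = -5 - \left(F - \frac{p + 4}{F + 0}\right) = -5 - \left(F - \frac{4 + p}{F}\right) = -5 - F + \frac{4 + p}{F}$)
$G{\left(2,-4 \right)} \left(-6\right) 31 = \frac{4 + 2 - - 4 \left(5 - 4\right)}{-4} \left(-6\right) 31 = - \frac{4 + 2 - \left(-4\right) 1}{4} \left(-6\right) 31 = - \frac{4 + 2 + 4}{4} \left(-6\right) 31 = \left(- \frac{1}{4}\right) 10 \left(-6\right) 31 = \left(- \frac{5}{2}\right) \left(-6\right) 31 = 15 \cdot 31 = 465$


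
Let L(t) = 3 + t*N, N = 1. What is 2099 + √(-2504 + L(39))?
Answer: 2099 + I*√2462 ≈ 2099.0 + 49.619*I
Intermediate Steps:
L(t) = 3 + t (L(t) = 3 + t*1 = 3 + t)
2099 + √(-2504 + L(39)) = 2099 + √(-2504 + (3 + 39)) = 2099 + √(-2504 + 42) = 2099 + √(-2462) = 2099 + I*√2462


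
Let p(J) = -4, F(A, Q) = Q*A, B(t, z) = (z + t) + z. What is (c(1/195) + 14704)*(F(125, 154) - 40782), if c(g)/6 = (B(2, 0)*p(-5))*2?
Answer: -314539456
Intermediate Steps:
B(t, z) = t + 2*z (B(t, z) = (t + z) + z = t + 2*z)
F(A, Q) = A*Q
c(g) = -96 (c(g) = 6*(((2 + 2*0)*(-4))*2) = 6*(((2 + 0)*(-4))*2) = 6*((2*(-4))*2) = 6*(-8*2) = 6*(-16) = -96)
(c(1/195) + 14704)*(F(125, 154) - 40782) = (-96 + 14704)*(125*154 - 40782) = 14608*(19250 - 40782) = 14608*(-21532) = -314539456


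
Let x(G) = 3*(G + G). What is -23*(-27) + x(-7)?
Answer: 579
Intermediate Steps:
x(G) = 6*G (x(G) = 3*(2*G) = 6*G)
-23*(-27) + x(-7) = -23*(-27) + 6*(-7) = 621 - 42 = 579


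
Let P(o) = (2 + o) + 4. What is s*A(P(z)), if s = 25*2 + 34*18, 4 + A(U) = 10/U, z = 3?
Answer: -17212/9 ≈ -1912.4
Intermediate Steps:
P(o) = 6 + o
A(U) = -4 + 10/U
s = 662 (s = 50 + 612 = 662)
s*A(P(z)) = 662*(-4 + 10/(6 + 3)) = 662*(-4 + 10/9) = 662*(-26/9) = -17212/9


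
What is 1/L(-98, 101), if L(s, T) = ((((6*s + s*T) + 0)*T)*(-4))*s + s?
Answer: -1/415161810 ≈ -2.4087e-9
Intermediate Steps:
L(s, T) = s - 4*T*s*(6*s + T*s) (L(s, T) = ((((6*s + T*s) + 0)*T)*(-4))*s + s = (((6*s + T*s)*T)*(-4))*s + s = ((T*(6*s + T*s))*(-4))*s + s = (-4*T*(6*s + T*s))*s + s = -4*T*s*(6*s + T*s) + s = s - 4*T*s*(6*s + T*s))
1/L(-98, 101) = 1/(-98*(1 - 24*101*(-98) - 4*(-98)*101²)) = 1/(-98*(1 + 237552 - 4*(-98)*10201)) = 1/(-98*(1 + 237552 + 3998792)) = 1/(-98*4236345) = 1/(-415161810) = -1/415161810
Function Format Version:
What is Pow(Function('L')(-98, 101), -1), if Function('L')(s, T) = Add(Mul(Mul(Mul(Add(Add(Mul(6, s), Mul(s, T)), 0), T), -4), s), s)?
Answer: Rational(-1, 415161810) ≈ -2.4087e-9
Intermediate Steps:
Function('L')(s, T) = Add(s, Mul(-4, T, s, Add(Mul(6, s), Mul(T, s)))) (Function('L')(s, T) = Add(Mul(Mul(Mul(Add(Add(Mul(6, s), Mul(T, s)), 0), T), -4), s), s) = Add(Mul(Mul(Mul(Add(Mul(6, s), Mul(T, s)), T), -4), s), s) = Add(Mul(Mul(Mul(T, Add(Mul(6, s), Mul(T, s))), -4), s), s) = Add(Mul(Mul(-4, T, Add(Mul(6, s), Mul(T, s))), s), s) = Add(Mul(-4, T, s, Add(Mul(6, s), Mul(T, s))), s) = Add(s, Mul(-4, T, s, Add(Mul(6, s), Mul(T, s)))))
Pow(Function('L')(-98, 101), -1) = Pow(Mul(-98, Add(1, Mul(-24, 101, -98), Mul(-4, -98, Pow(101, 2)))), -1) = Pow(Mul(-98, Add(1, 237552, Mul(-4, -98, 10201))), -1) = Pow(Mul(-98, Add(1, 237552, 3998792)), -1) = Pow(Mul(-98, 4236345), -1) = Pow(-415161810, -1) = Rational(-1, 415161810)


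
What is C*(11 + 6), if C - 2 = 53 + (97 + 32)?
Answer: 3128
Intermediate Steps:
C = 184 (C = 2 + (53 + (97 + 32)) = 2 + (53 + 129) = 2 + 182 = 184)
C*(11 + 6) = 184*(11 + 6) = 184*17 = 3128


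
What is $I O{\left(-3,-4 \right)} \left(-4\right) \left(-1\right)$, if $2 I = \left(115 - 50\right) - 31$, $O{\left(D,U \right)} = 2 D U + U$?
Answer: $1360$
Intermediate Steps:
$O{\left(D,U \right)} = U + 2 D U$ ($O{\left(D,U \right)} = 2 D U + U = U + 2 D U$)
$I = 17$ ($I = \frac{\left(115 - 50\right) - 31}{2} = \frac{65 - 31}{2} = \frac{1}{2} \cdot 34 = 17$)
$I O{\left(-3,-4 \right)} \left(-4\right) \left(-1\right) = 17 - 4 \left(1 + 2 \left(-3\right)\right) \left(-4\right) \left(-1\right) = 17 - 4 \left(1 - 6\right) \left(-4\right) \left(-1\right) = 17 \left(-4\right) \left(-5\right) \left(-4\right) \left(-1\right) = 17 \cdot 20 \left(-4\right) \left(-1\right) = 17 \left(\left(-80\right) \left(-1\right)\right) = 17 \cdot 80 = 1360$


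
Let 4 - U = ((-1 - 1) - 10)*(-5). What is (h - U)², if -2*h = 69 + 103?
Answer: 900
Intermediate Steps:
U = -56 (U = 4 - ((-1 - 1) - 10)*(-5) = 4 - (-2 - 10)*(-5) = 4 - (-12)*(-5) = 4 - 1*60 = 4 - 60 = -56)
h = -86 (h = -(69 + 103)/2 = -½*172 = -86)
(h - U)² = (-86 - 1*(-56))² = (-86 + 56)² = (-30)² = 900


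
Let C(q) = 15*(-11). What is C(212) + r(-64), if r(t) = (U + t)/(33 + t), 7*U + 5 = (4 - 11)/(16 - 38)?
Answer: -777751/4774 ≈ -162.91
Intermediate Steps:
U = -103/154 (U = -5/7 + ((4 - 11)/(16 - 38))/7 = -5/7 + (-7/(-22))/7 = -5/7 + (-7*(-1/22))/7 = -5/7 + (1/7)*(7/22) = -5/7 + 1/22 = -103/154 ≈ -0.66883)
C(q) = -165
r(t) = (-103/154 + t)/(33 + t)
C(212) + r(-64) = -165 + (-103/154 - 64)/(33 - 64) = -165 - 9959/154/(-31) = -165 - 1/31*(-9959/154) = -165 + 9959/4774 = -777751/4774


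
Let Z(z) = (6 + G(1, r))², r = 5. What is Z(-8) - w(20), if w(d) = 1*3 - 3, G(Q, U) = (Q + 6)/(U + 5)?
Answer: 4489/100 ≈ 44.890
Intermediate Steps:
G(Q, U) = (6 + Q)/(5 + U)
w(d) = 0 (w(d) = 3 - 3 = 0)
Z(z) = 4489/100 (Z(z) = (6 + (6 + 1)/(5 + 5))² = (6 + 7/10)² = (67/10)² = 4489/100)
Z(-8) - w(20) = 4489/100 - 1*0 = 4489/100 + 0 = 4489/100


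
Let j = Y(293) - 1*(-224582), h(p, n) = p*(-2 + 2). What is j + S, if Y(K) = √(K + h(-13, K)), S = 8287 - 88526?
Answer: 144343 + √293 ≈ 1.4436e+5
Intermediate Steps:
h(p, n) = 0 (h(p, n) = p*0 = 0)
S = -80239
Y(K) = √K (Y(K) = √(K + 0) = √K)
j = 224582 + √293 (j = √293 - 1*(-224582) = √293 + 224582 = 224582 + √293 ≈ 2.2460e+5)
j + S = (224582 + √293) - 80239 = 144343 + √293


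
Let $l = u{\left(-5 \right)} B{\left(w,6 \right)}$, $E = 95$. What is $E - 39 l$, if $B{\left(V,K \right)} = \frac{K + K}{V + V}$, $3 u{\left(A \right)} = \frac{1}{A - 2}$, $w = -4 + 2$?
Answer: $\frac{626}{7} \approx 89.429$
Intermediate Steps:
$w = -2$
$u{\left(A \right)} = \frac{1}{3 \left(-2 + A\right)}$ ($u{\left(A \right)} = \frac{1}{3 \left(A - 2\right)} = \frac{1}{3 \left(-2 + A\right)}$)
$B{\left(V,K \right)} = \frac{K}{V}$ ($B{\left(V,K \right)} = \frac{2 K}{2 V} = 2 K \frac{1}{2 V} = \frac{K}{V}$)
$l = \frac{1}{7}$ ($l = \frac{1}{3 \left(-2 - 5\right)} \frac{6}{-2} = \frac{1}{3 \left(-7\right)} 6 \left(- \frac{1}{2}\right) = \frac{1}{3} \left(- \frac{1}{7}\right) \left(-3\right) = \left(- \frac{1}{21}\right) \left(-3\right) = \frac{1}{7} \approx 0.14286$)
$E - 39 l = 95 - \frac{39}{7} = \frac{626}{7}$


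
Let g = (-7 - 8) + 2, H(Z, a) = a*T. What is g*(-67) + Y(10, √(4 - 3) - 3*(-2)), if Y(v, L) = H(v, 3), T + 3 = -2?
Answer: 856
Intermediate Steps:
T = -5 (T = -3 - 2 = -5)
H(Z, a) = -5*a (H(Z, a) = a*(-5) = -5*a)
g = -13 (g = -15 + 2 = -13)
Y(v, L) = -15 (Y(v, L) = -5*3 = -15)
g*(-67) + Y(10, √(4 - 3) - 3*(-2)) = -13*(-67) - 15 = 871 - 15 = 856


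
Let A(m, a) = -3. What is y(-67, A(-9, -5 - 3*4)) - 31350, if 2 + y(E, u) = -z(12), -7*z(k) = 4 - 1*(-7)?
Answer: -219453/7 ≈ -31350.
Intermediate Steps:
z(k) = -11/7 (z(k) = -(4 - 1*(-7))/7 = -(4 + 7)/7 = -1/7*11 = -11/7)
y(E, u) = -3/7 (y(E, u) = -2 - 1*(-11/7) = -2 + 11/7 = -3/7)
y(-67, A(-9, -5 - 3*4)) - 31350 = -3/7 - 31350 = -219453/7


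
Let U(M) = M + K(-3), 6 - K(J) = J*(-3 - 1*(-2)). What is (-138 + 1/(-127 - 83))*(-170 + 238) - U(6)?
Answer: -986299/105 ≈ -9393.3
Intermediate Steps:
K(J) = 6 + J (K(J) = 6 - J*(-3 - 1*(-2)) = 6 - J*(-3 + 2) = 6 - J*(-1) = 6 - (-1)*J = 6 + J)
U(M) = 3 + M (U(M) = M + (6 - 3) = M + 3 = 3 + M)
(-138 + 1/(-127 - 83))*(-170 + 238) - U(6) = (-138 + 1/(-127 - 83))*(-170 + 238) - (3 + 6) = (-138 + 1/(-210))*68 - 1*9 = (-138 - 1/210)*68 - 9 = -28981/210*68 - 9 = -985354/105 - 9 = -986299/105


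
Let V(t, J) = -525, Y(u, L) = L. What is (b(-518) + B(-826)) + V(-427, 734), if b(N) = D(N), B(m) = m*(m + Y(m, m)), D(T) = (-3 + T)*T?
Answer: 1633905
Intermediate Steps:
D(T) = T*(-3 + T)
B(m) = 2*m**2 (B(m) = m*(m + m) = m*(2*m) = 2*m**2)
b(N) = N*(-3 + N)
(b(-518) + B(-826)) + V(-427, 734) = (-518*(-3 - 518) + 2*(-826)**2) - 525 = (-518*(-521) + 2*682276) - 525 = (269878 + 1364552) - 525 = 1634430 - 525 = 1633905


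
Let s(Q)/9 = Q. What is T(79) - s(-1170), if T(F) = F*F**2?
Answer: 503569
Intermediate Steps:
T(F) = F**3
s(Q) = 9*Q
T(79) - s(-1170) = 79**3 - 9*(-1170) = 493039 - 1*(-10530) = 493039 + 10530 = 503569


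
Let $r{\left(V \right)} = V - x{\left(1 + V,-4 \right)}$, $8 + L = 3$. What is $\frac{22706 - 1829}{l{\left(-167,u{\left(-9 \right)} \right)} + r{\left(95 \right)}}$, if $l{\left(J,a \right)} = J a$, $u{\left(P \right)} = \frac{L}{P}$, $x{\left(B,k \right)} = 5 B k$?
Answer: $\frac{187893}{17300} \approx 10.861$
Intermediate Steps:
$L = -5$ ($L = -8 + 3 = -5$)
$x{\left(B,k \right)} = 5 B k$
$u{\left(P \right)} = - \frac{5}{P}$
$r{\left(V \right)} = 20 + 21 V$ ($r{\left(V \right)} = V - 5 \left(1 + V\right) \left(-4\right) = V - \left(-20 - 20 V\right) = V + \left(20 + 20 V\right) = 20 + 21 V$)
$\frac{22706 - 1829}{l{\left(-167,u{\left(-9 \right)} \right)} + r{\left(95 \right)}} = \frac{22706 - 1829}{- 167 \left(- \frac{5}{-9}\right) + \left(20 + 21 \cdot 95\right)} = \frac{20877}{- 167 \left(\left(-5\right) \left(- \frac{1}{9}\right)\right) + \left(20 + 1995\right)} = \frac{20877}{\left(-167\right) \frac{5}{9} + 2015} = \frac{20877}{- \frac{835}{9} + 2015} = \frac{20877}{\frac{17300}{9}} = 20877 \cdot \frac{9}{17300} = \frac{187893}{17300}$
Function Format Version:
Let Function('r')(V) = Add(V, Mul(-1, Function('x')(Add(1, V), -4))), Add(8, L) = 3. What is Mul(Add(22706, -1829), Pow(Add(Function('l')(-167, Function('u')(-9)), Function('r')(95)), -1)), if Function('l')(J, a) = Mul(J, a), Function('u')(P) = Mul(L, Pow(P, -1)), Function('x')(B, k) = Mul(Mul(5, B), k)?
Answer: Rational(187893, 17300) ≈ 10.861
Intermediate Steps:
L = -5 (L = Add(-8, 3) = -5)
Function('x')(B, k) = Mul(5, B, k)
Function('u')(P) = Mul(-5, Pow(P, -1))
Function('r')(V) = Add(20, Mul(21, V)) (Function('r')(V) = Add(V, Mul(-1, Mul(5, Add(1, V), -4))) = Add(V, Mul(-1, Add(-20, Mul(-20, V)))) = Add(V, Add(20, Mul(20, V))) = Add(20, Mul(21, V)))
Mul(Add(22706, -1829), Pow(Add(Function('l')(-167, Function('u')(-9)), Function('r')(95)), -1)) = Mul(Add(22706, -1829), Pow(Add(Mul(-167, Mul(-5, Pow(-9, -1))), Add(20, Mul(21, 95))), -1)) = Mul(20877, Pow(Add(Mul(-167, Mul(-5, Rational(-1, 9))), Add(20, 1995)), -1)) = Mul(20877, Pow(Add(Mul(-167, Rational(5, 9)), 2015), -1)) = Mul(20877, Pow(Add(Rational(-835, 9), 2015), -1)) = Mul(20877, Pow(Rational(17300, 9), -1)) = Mul(20877, Rational(9, 17300)) = Rational(187893, 17300)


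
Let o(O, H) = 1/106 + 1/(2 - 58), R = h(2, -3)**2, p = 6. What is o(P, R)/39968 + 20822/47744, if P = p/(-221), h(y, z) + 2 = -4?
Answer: 19296945751/44247133952 ≈ 0.43612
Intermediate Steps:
h(y, z) = -6 (h(y, z) = -2 - 4 = -6)
R = 36 (R = (-6)**2 = 36)
P = -6/221 (P = 6/(-221) = 6*(-1/221) = -6/221 ≈ -0.027149)
o(O, H) = -25/2968 (o(O, H) = 1/106 + 1/(-56) = 1/106 - 1/56 = -25/2968)
o(P, R)/39968 + 20822/47744 = -25/2968/39968 + 20822/47744 = -25/2968*1/39968 + 20822*(1/47744) = -25/118625024 + 10411/23872 = 19296945751/44247133952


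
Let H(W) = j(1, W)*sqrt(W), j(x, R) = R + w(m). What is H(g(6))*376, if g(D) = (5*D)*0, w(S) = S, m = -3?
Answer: 0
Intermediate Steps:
g(D) = 0
j(x, R) = -3 + R (j(x, R) = R - 3 = -3 + R)
H(W) = sqrt(W)*(-3 + W) (H(W) = (-3 + W)*sqrt(W) = sqrt(W)*(-3 + W))
H(g(6))*376 = (sqrt(0)*(-3 + 0))*376 = (0*(-3))*376 = 0*376 = 0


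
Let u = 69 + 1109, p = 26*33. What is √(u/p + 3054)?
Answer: √562313895/429 ≈ 55.275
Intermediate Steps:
p = 858
u = 1178
√(u/p + 3054) = √(1178/858 + 3054) = √(1178*(1/858) + 3054) = √(589/429 + 3054) = √(1310755/429) = √562313895/429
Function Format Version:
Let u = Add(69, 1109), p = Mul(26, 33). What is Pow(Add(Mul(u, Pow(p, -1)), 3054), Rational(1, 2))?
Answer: Mul(Rational(1, 429), Pow(562313895, Rational(1, 2))) ≈ 55.275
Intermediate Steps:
p = 858
u = 1178
Pow(Add(Mul(u, Pow(p, -1)), 3054), Rational(1, 2)) = Pow(Add(Mul(1178, Pow(858, -1)), 3054), Rational(1, 2)) = Pow(Add(Mul(1178, Rational(1, 858)), 3054), Rational(1, 2)) = Pow(Add(Rational(589, 429), 3054), Rational(1, 2)) = Pow(Rational(1310755, 429), Rational(1, 2)) = Mul(Rational(1, 429), Pow(562313895, Rational(1, 2)))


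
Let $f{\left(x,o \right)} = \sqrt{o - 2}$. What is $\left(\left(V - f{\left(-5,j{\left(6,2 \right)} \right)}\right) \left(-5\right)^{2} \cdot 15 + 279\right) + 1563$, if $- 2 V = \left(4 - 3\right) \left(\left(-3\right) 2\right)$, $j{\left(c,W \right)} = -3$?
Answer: $2967 - 375 i \sqrt{5} \approx 2967.0 - 838.53 i$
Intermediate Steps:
$f{\left(x,o \right)} = \sqrt{-2 + o}$
$V = 3$ ($V = - \frac{\left(4 - 3\right) \left(\left(-3\right) 2\right)}{2} = - \frac{1 \left(-6\right)}{2} = \left(- \frac{1}{2}\right) \left(-6\right) = 3$)
$\left(\left(V - f{\left(-5,j{\left(6,2 \right)} \right)}\right) \left(-5\right)^{2} \cdot 15 + 279\right) + 1563 = \left(\left(3 - \sqrt{-2 - 3}\right) \left(-5\right)^{2} \cdot 15 + 279\right) + 1563 = \left(\left(3 - \sqrt{-5}\right) 25 \cdot 15 + 279\right) + 1563 = \left(\left(3 - i \sqrt{5}\right) 25 \cdot 15 + 279\right) + 1563 = \left(\left(75 - 25 i \sqrt{5}\right) 15 + 279\right) + 1563 = \left(\left(1125 - 375 i \sqrt{5}\right) + 279\right) + 1563 = \left(1404 - 375 i \sqrt{5}\right) + 1563 = 2967 - 375 i \sqrt{5}$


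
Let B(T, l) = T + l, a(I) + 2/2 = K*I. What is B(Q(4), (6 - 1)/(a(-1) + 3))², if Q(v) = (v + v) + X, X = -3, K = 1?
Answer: 100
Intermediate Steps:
a(I) = -1 + I (a(I) = -1 + 1*I = -1 + I)
Q(v) = -3 + 2*v (Q(v) = (v + v) - 3 = 2*v - 3 = -3 + 2*v)
B(Q(4), (6 - 1)/(a(-1) + 3))² = ((-3 + 2*4) + (6 - 1)/((-1 - 1) + 3))² = ((-3 + 8) + 5/(-2 + 3))² = (5 + 5/1)² = (5 + 5*1)² = (5 + 5)² = 10² = 100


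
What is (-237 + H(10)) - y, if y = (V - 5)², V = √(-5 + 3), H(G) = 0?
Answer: -260 + 10*I*√2 ≈ -260.0 + 14.142*I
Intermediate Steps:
V = I*√2 (V = √(-2) = I*√2 ≈ 1.4142*I)
y = (-5 + I*√2)² (y = (I*√2 - 5)² = (-5 + I*√2)² ≈ 23.0 - 14.142*I)
(-237 + H(10)) - y = (-237 + 0) - (5 - I*√2)² = -237 - (5 - I*√2)²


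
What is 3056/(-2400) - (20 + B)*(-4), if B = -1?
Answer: 11209/150 ≈ 74.727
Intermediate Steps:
3056/(-2400) - (20 + B)*(-4) = 3056/(-2400) - (20 - 1)*(-4) = 3056*(-1/2400) - 19*(-4) = -191/150 - 1*(-76) = -191/150 + 76 = 11209/150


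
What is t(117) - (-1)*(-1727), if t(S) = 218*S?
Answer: 23779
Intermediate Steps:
t(117) - (-1)*(-1727) = 218*117 - (-1)*(-1727) = 25506 - 1*1727 = 25506 - 1727 = 23779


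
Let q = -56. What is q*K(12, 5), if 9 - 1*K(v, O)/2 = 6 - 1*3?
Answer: -672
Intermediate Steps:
K(v, O) = 12 (K(v, O) = 18 - 2*(6 - 1*3) = 18 - 2*(6 - 3) = 18 - 2*3 = 18 - 6 = 12)
q*K(12, 5) = -56*12 = -672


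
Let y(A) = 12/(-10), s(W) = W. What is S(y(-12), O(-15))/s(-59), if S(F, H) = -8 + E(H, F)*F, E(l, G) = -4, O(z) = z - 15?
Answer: 16/295 ≈ 0.054237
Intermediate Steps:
O(z) = -15 + z
y(A) = -6/5 (y(A) = 12*(-1/10) = -6/5)
S(F, H) = -8 - 4*F
S(y(-12), O(-15))/s(-59) = (-8 - 4*(-6/5))/(-59) = (-8 + 24/5)*(-1/59) = -16/5*(-1/59) = 16/295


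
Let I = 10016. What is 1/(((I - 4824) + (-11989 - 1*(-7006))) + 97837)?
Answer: 1/98046 ≈ 1.0199e-5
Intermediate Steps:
1/(((I - 4824) + (-11989 - 1*(-7006))) + 97837) = 1/(((10016 - 4824) + (-11989 - 1*(-7006))) + 97837) = 1/((5192 + (-11989 + 7006)) + 97837) = 1/((5192 - 4983) + 97837) = 1/(209 + 97837) = 1/98046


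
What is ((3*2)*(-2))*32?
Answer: -384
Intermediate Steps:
((3*2)*(-2))*32 = (6*(-2))*32 = -12*32 = -384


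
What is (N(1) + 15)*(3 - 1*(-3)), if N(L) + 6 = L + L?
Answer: 66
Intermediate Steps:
N(L) = -6 + 2*L (N(L) = -6 + (L + L) = -6 + 2*L)
(N(1) + 15)*(3 - 1*(-3)) = ((-6 + 2*1) + 15)*(3 - 1*(-3)) = ((-6 + 2) + 15)*(3 + 3) = (-4 + 15)*6 = 11*6 = 66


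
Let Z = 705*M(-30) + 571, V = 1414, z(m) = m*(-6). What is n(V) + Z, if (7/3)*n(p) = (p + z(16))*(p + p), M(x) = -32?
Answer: 1575427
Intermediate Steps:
z(m) = -6*m
n(p) = 6*p*(-96 + p)/7 (n(p) = 3*((p - 6*16)*(p + p))/7 = 3*((p - 96)*(2*p))/7 = 3*((-96 + p)*(2*p))/7 = 3*(2*p*(-96 + p))/7 = 6*p*(-96 + p)/7)
Z = -21989 (Z = 705*(-32) + 571 = -22560 + 571 = -21989)
n(V) + Z = (6/7)*1414*(-96 + 1414) - 21989 = (6/7)*1414*1318 - 21989 = 1597416 - 21989 = 1575427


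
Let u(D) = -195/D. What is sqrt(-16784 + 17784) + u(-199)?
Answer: 195/199 + 10*sqrt(10) ≈ 32.603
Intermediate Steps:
sqrt(-16784 + 17784) + u(-199) = sqrt(-16784 + 17784) - 195/(-199) = sqrt(1000) - 195*(-1/199) = 10*sqrt(10) + 195/199 = 195/199 + 10*sqrt(10)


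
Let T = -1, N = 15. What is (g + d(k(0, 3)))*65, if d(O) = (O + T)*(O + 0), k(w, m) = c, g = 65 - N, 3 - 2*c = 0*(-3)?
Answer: 13195/4 ≈ 3298.8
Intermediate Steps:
c = 3/2 (c = 3/2 - 0*(-3) = 3/2 - ½*0 = 3/2 + 0 = 3/2 ≈ 1.5000)
g = 50 (g = 65 - 1*15 = 65 - 15 = 50)
k(w, m) = 3/2
d(O) = O*(-1 + O) (d(O) = (O - 1)*(O + 0) = (-1 + O)*O = O*(-1 + O))
(g + d(k(0, 3)))*65 = (50 + 3*(-1 + 3/2)/2)*65 = (50 + (3/2)*(½))*65 = (50 + ¾)*65 = (203/4)*65 = 13195/4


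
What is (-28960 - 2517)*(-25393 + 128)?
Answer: 795266405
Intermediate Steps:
(-28960 - 2517)*(-25393 + 128) = -31477*(-25265) = 795266405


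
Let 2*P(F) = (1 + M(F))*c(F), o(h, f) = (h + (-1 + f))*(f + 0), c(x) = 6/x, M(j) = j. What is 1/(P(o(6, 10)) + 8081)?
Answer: 50/404201 ≈ 0.00012370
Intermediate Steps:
o(h, f) = f*(-1 + f + h) (o(h, f) = (-1 + f + h)*f = f*(-1 + f + h))
P(F) = 3*(1 + F)/F (P(F) = ((1 + F)*(6/F))/2 = (6*(1 + F)/F)/2 = 3*(1 + F)/F)
1/(P(o(6, 10)) + 8081) = 1/((3 + 3/((10*(-1 + 10 + 6)))) + 8081) = 1/((3 + 3/((10*15))) + 8081) = 1/((3 + 3/150) + 8081) = 1/((3 + 3*(1/150)) + 8081) = 1/((3 + 1/50) + 8081) = 1/(151/50 + 8081) = 1/(404201/50) = 50/404201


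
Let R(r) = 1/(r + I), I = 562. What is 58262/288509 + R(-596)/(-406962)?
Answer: 806154570005/3992014788372 ≈ 0.20194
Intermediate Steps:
R(r) = 1/(562 + r) (R(r) = 1/(r + 562) = 1/(562 + r))
58262/288509 + R(-596)/(-406962) = 58262/288509 + 1/((562 - 596)*(-406962)) = 58262*(1/288509) - 1/406962/(-34) = 58262/288509 - 1/34*(-1/406962) = 58262/288509 + 1/13836708 = 806154570005/3992014788372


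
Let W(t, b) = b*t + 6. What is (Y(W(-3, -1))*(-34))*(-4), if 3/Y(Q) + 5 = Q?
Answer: 102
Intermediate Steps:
W(t, b) = 6 + b*t
Y(Q) = 3/(-5 + Q)
(Y(W(-3, -1))*(-34))*(-4) = ((3/(-5 + (6 - 1*(-3))))*(-34))*(-4) = ((3/(-5 + (6 + 3)))*(-34))*(-4) = ((3/(-5 + 9))*(-34))*(-4) = ((3/4)*(-34))*(-4) = ((3*(¼))*(-34))*(-4) = ((¾)*(-34))*(-4) = -51/2*(-4) = 102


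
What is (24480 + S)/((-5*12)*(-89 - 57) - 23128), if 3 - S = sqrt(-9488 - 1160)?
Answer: -24483/14368 + 11*I*sqrt(22)/7184 ≈ -1.704 + 0.0071819*I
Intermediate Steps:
S = 3 - 22*I*sqrt(22) (S = 3 - sqrt(-9488 - 1160) = 3 - sqrt(-10648) = 3 - 22*I*sqrt(22) ≈ 3.0 - 103.19*I)
(24480 + S)/((-5*12)*(-89 - 57) - 23128) = (24480 + (3 - 22*I*sqrt(22)))/((-5*12)*(-89 - 57) - 23128) = (24483 - 22*I*sqrt(22))/(-60*(-146) - 23128) = (24483 - 22*I*sqrt(22))/(8760 - 23128) = (24483 - 22*I*sqrt(22))/(-14368) = (24483 - 22*I*sqrt(22))*(-1/14368) = -24483/14368 + 11*I*sqrt(22)/7184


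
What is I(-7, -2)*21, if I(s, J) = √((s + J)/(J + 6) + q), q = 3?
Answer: 21*√3/2 ≈ 18.187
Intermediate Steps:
I(s, J) = √(3 + (J + s)/(6 + J)) (I(s, J) = √((s + J)/(J + 6) + 3) = √((J + s)/(6 + J) + 3) = √(3 + (J + s)/(6 + J)))
I(-7, -2)*21 = √((18 - 7 + 4*(-2))/(6 - 2))*21 = √((18 - 7 - 8)/4)*21 = √((¼)*3)*21 = √(¾)*21 = (√3/2)*21 = 21*√3/2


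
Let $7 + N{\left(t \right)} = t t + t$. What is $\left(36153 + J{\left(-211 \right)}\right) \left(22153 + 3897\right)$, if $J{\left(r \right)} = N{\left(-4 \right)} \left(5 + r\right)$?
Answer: $914954150$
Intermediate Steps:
$N{\left(t \right)} = -7 + t + t^{2}$ ($N{\left(t \right)} = -7 + \left(t t + t\right) = -7 + \left(t^{2} + t\right) = -7 + \left(t + t^{2}\right) = -7 + t + t^{2}$)
$J{\left(r \right)} = 25 + 5 r$ ($J{\left(r \right)} = \left(-7 - 4 + \left(-4\right)^{2}\right) \left(5 + r\right) = \left(-7 - 4 + 16\right) \left(5 + r\right) = 5 \left(5 + r\right) = 25 + 5 r$)
$\left(36153 + J{\left(-211 \right)}\right) \left(22153 + 3897\right) = \left(36153 + \left(25 + 5 \left(-211\right)\right)\right) \left(22153 + 3897\right) = \left(36153 + \left(25 - 1055\right)\right) 26050 = \left(36153 - 1030\right) 26050 = 35123 \cdot 26050 = 914954150$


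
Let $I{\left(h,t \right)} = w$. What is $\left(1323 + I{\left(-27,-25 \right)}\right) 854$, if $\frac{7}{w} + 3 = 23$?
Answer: $\frac{11301409}{10} \approx 1.1301 \cdot 10^{6}$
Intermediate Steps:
$w = \frac{7}{20}$ ($w = \frac{7}{-3 + 23} = \frac{7}{20} \approx 0.35$)
$I{\left(h,t \right)} = \frac{7}{20}$
$\left(1323 + I{\left(-27,-25 \right)}\right) 854 = \left(1323 + \frac{7}{20}\right) 854 = \frac{26467}{20} \cdot 854 = \frac{11301409}{10}$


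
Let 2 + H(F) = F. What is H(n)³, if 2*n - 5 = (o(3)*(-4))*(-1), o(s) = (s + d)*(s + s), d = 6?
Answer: 10218313/8 ≈ 1.2773e+6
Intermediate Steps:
o(s) = 2*s*(6 + s) (o(s) = (s + 6)*(s + s) = (6 + s)*(2*s) = 2*s*(6 + s))
n = 221/2 (n = 5/2 + (((2*3*(6 + 3))*(-4))*(-1))/2 = 5/2 + (((2*3*9)*(-4))*(-1))/2 = 5/2 + ((54*(-4))*(-1))/2 = 5/2 + (-216*(-1))/2 = 5/2 + (½)*216 = 5/2 + 108 = 221/2 ≈ 110.50)
H(F) = -2 + F
H(n)³ = (-2 + 221/2)³ = (217/2)³ = 10218313/8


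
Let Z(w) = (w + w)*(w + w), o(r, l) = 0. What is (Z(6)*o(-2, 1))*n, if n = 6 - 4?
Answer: 0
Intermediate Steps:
Z(w) = 4*w² (Z(w) = (2*w)*(2*w) = 4*w²)
n = 2
(Z(6)*o(-2, 1))*n = ((4*6²)*0)*2 = ((4*36)*0)*2 = (144*0)*2 = 0*2 = 0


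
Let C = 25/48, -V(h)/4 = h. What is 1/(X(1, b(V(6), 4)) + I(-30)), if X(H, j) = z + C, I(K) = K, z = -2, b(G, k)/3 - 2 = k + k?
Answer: -48/1511 ≈ -0.031767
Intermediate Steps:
V(h) = -4*h
C = 25/48 (C = 25*(1/48) = 25/48 ≈ 0.52083)
b(G, k) = 6 + 6*k (b(G, k) = 6 + 3*(k + k) = 6 + 3*(2*k) = 6 + 6*k)
X(H, j) = -71/48 (X(H, j) = -2 + 25/48 = -71/48)
1/(X(1, b(V(6), 4)) + I(-30)) = 1/(-71/48 - 30) = 1/(-1511/48) = -48/1511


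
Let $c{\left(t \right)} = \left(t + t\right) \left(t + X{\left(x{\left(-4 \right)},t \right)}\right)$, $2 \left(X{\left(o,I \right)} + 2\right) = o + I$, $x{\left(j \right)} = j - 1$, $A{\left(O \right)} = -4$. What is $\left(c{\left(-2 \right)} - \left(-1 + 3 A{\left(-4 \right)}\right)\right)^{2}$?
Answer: $1849$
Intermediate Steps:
$x{\left(j \right)} = -1 + j$ ($x{\left(j \right)} = j - 1 = -1 + j$)
$X{\left(o,I \right)} = -2 + \frac{I}{2} + \frac{o}{2}$ ($X{\left(o,I \right)} = -2 + \frac{o + I}{2} = -2 + \frac{I + o}{2} = -2 + \left(\frac{I}{2} + \frac{o}{2}\right) = -2 + \frac{I}{2} + \frac{o}{2}$)
$c{\left(t \right)} = 2 t \left(- \frac{9}{2} + \frac{3 t}{2}\right)$ ($c{\left(t \right)} = \left(t + t\right) \left(t + \left(-2 + \frac{t}{2} + \frac{-1 - 4}{2}\right)\right) = 2 t \left(t + \left(-2 + \frac{t}{2} + \frac{1}{2} \left(-5\right)\right)\right) = 2 t \left(t - \left(\frac{9}{2} - \frac{t}{2}\right)\right) = 2 t \left(t + \left(- \frac{9}{2} + \frac{t}{2}\right)\right) = 2 t \left(- \frac{9}{2} + \frac{3 t}{2}\right)$)
$\left(c{\left(-2 \right)} - \left(-1 + 3 A{\left(-4 \right)}\right)\right)^{2} = \left(3 \left(-2\right) \left(-3 - 2\right) + \left(\left(-3\right) \left(-4\right) + 1\right)\right)^{2} = \left(3 \left(-2\right) \left(-5\right) + \left(12 + 1\right)\right)^{2} = \left(30 + 13\right)^{2} = 43^{2} = 1849$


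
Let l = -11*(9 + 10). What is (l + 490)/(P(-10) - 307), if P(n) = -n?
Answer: -281/297 ≈ -0.94613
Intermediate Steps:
l = -209 (l = -11*19 = -209)
(l + 490)/(P(-10) - 307) = (-209 + 490)/(-1*(-10) - 307) = 281/(10 - 307) = 281/(-297) = 281*(-1/297) = -281/297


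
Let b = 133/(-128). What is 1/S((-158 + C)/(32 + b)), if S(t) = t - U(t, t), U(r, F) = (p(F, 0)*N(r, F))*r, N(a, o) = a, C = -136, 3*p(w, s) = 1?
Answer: -5235123/207063808 ≈ -0.025283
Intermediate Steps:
p(w, s) = ⅓ (p(w, s) = (⅓)*1 = ⅓)
b = -133/128 (b = 133*(-1/128) = -133/128 ≈ -1.0391)
U(r, F) = r²/3 (U(r, F) = (r/3)*r = r²/3)
S(t) = t - t²/3
1/S((-158 + C)/(32 + b)) = 1/(((-158 - 136)/(32 - 133/128))*(3 - (-158 - 136)/(32 - 133/128))/3) = 1/((-294/3963/128)*(3 - (-294)/3963/128)/3) = 1/((-294*128/3963)*(3 - (-294)*128/3963)/3) = 1/((⅓)*(-12544/1321)*(3 - 1*(-12544/1321))) = 1/((⅓)*(-12544/1321)*(3 + 12544/1321)) = 1/((⅓)*(-12544/1321)*(16507/1321)) = 1/(-207063808/5235123) = -5235123/207063808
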